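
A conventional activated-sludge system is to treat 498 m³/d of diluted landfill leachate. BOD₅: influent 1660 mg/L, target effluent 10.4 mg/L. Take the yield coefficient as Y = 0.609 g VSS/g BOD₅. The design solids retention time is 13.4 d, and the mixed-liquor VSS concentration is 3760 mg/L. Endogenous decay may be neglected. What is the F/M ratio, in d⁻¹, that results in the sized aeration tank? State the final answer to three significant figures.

F/M ≈ 0.123 d⁻¹

Biomass mass balance (decay neglected): V·X = Y·Q·(S₀ − S)·θ_c, so V = 0.609 × 498 × (1660 − 10.4) × 13.4 / 3760 = 1783 m³.
F/M = applied load / biomass = Q·S₀/(V·X) = 498 × 1660 / (1783 × 3760) = 0.1233 d⁻¹.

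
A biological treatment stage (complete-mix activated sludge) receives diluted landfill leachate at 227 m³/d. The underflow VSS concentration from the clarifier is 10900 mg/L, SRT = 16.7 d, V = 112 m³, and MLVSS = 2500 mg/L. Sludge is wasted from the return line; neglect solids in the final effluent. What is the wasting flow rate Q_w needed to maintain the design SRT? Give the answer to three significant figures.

Q_w ≈ 1.54 m³/d

θ_c = V·X/(Q_w·X_r) when wasting from the recycle, so Q_w = V·X/(θ_c·X_r) = 112.0 × 2500 / (16.7 × 10900) = 1.538 m³/d.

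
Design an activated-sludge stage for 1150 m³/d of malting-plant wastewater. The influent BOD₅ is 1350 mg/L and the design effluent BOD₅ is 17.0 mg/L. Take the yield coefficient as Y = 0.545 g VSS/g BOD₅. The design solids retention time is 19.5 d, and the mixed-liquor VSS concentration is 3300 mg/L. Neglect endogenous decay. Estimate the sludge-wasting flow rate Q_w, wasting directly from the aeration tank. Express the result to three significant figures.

Q_w ≈ 253 m³/d

Biomass mass balance (decay neglected): V·X = Y·Q·(S₀ − S)·θ_c, so V = 0.545 × 1150 × (1350 − 17.0) × 19.5 / 3300 = 4937 m³.
Wasting from the aeration tank: Q_w = V / θ_c = 4937 / 19.5 = 253.2 m³/d.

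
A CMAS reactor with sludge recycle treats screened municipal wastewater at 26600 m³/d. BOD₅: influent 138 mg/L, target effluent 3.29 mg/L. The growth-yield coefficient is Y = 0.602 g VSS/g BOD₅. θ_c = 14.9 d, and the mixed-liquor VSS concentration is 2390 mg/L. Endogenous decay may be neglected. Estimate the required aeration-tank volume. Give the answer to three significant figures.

V ≈ 13400 m³

V·X = Y·Q·ΔS·θ_c gives V = 0.602 × 26600 × (138 − 3.29) × 14.9 / 2390 = 13448 m³.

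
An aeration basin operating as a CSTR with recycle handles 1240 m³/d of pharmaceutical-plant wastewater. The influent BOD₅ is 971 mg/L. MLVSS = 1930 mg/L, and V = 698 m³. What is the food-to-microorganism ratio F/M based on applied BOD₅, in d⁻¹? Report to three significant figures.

F/M ≈ 0.894 d⁻¹

Food-to-microorganism ratio F/M = Q S₀ / (V X) = 1240 × 971 / (698.0 × 1930) = 0.8938 d⁻¹.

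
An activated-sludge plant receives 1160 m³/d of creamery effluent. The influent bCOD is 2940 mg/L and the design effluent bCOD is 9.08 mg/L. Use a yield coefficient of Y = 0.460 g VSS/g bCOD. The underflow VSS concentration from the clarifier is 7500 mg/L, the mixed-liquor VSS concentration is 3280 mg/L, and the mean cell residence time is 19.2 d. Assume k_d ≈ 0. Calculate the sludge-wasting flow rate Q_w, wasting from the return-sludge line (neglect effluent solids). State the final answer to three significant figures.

Biomass mass balance (decay neglected): V·X = Y·Q·(S₀ − S)·θ_c, so V = 0.460 × 1160 × (2940 − 9.08) × 19.2 / 3280 = 9155 m³.
Q_w = (V·X)/(θ_c X_r) = 9155 × 3280 / (19.2 × 7500) = 208.5 m³/d.

Q_w ≈ 209 m³/d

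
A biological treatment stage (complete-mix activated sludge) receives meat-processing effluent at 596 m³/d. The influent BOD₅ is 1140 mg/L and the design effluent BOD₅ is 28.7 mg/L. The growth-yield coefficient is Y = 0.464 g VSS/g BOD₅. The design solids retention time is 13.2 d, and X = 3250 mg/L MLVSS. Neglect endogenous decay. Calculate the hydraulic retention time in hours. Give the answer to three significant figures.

τ ≈ 50.3 h

V·X = Y·Q·ΔS·θ_c gives V = 0.464 × 596 × (1140 − 28.7) × 13.2 / 3250 = 1248 m³.
Hydraulic retention time τ = V/Q = 1248 / 596 = 2.094 d = 50.26 h.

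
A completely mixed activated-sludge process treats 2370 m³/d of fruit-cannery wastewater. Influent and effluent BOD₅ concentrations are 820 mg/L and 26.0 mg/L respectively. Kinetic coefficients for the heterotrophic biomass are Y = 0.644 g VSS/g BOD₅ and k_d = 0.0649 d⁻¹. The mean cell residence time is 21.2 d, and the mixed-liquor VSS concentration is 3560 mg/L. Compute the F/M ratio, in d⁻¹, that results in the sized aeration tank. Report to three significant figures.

From the SRT design equation V = Y Q (S₀−S) θ_c / [X (1 + k_d θ_c)] = 0.644 × 2370 × (820 − 26.0) × 21.2 / [3560 × (1 + 0.0649 × 21.2)] = 2.57×10^7 / 8458 = 3037 m³.
F/M = applied load / biomass = Q·S₀/(V·X) = 2370 × 820 / (3037 × 3560) = 0.1797 d⁻¹.

F/M ≈ 0.180 d⁻¹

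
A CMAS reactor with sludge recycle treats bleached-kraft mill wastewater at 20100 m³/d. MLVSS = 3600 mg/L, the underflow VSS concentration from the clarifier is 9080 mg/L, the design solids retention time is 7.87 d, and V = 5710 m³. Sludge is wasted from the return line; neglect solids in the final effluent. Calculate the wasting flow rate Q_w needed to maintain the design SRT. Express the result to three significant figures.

θ_c = V·X/(Q_w·X_r) when wasting from the recycle, so Q_w = V·X/(θ_c·X_r) = 5710 × 3600 / (7.87 × 9080) = 287.7 m³/d.

Q_w ≈ 288 m³/d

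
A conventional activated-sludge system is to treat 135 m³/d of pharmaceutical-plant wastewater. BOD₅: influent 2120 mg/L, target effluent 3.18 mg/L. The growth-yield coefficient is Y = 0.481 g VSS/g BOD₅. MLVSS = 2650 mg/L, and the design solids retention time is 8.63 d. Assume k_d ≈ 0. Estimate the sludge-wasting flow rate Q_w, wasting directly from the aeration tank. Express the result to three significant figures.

Biomass mass balance (decay neglected): V·X = Y·Q·(S₀ − S)·θ_c, so V = 0.481 × 135 × (2120 − 3.18) × 8.63 / 2650 = 447.6 m³.
With mixed-liquor wasting, θ_c = V/Q_w, so Q_w = V/θ_c = 447.6/8.63 = 51.87 m³/d.

Q_w ≈ 51.9 m³/d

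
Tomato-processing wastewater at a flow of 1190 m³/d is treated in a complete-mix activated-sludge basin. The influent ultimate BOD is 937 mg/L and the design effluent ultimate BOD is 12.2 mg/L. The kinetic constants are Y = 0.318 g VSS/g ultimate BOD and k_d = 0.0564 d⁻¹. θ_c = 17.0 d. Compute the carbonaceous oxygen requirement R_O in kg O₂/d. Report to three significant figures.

Y_obs = Y / (1 + k_d θ_c) = 0.318 / (1 + 0.0564 × 17.0) = 0.318 / 1.959 = 0.1623.
Mass of ultimate BOD removed per day: Q(S₀ − S) = 1190 × 924.8 g/m³ = 1101 kg/d.
Net sludge production P_X = 0.1623 × 1101 = 178.7 kg VSS/d.
R_O = Q·ΔS − 1.42 P_X = 1101 − 253.7 = 846.8 kg O₂/d.

R_O ≈ 847 kg O₂/d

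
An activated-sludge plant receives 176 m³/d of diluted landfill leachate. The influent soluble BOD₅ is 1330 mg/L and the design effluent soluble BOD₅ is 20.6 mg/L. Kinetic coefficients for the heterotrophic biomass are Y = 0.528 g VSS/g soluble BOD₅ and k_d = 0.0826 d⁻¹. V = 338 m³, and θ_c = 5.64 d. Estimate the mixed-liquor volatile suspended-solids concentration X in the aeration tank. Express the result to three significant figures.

X = Y·Q·ΔS·θ_c / [V·(1 + k_d θ_c)] = 0.528 × 176 × (1330 − 20.6) × 5.64 / [338 × (1 + 0.0826 × 5.64)] = 1385 mg/L.

X ≈ 1390 mg/L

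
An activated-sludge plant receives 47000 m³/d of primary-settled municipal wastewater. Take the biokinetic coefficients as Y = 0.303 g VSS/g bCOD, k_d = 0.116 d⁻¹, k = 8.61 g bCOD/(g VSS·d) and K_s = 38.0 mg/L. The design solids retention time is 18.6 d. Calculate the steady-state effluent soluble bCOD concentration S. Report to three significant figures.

Effluent substrate depends only on kinetics and SRT: S = K_s(1 + k_d θ_c) / [θ_c(Yk − k_d) − 1] = 38.0 × (1 + 0.116 × 18.6) / [18.6 × (0.303 × 8.61 − 0.116) − 1] = 120.0 / 45.37 = 2.645 mg/L.

S ≈ 2.64 mg/L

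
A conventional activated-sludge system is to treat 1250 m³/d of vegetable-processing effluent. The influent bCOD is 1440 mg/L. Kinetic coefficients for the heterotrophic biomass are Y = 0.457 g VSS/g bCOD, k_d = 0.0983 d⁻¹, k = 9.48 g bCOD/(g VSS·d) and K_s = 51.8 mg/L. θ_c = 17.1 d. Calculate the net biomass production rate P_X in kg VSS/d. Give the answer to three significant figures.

P_X ≈ 306 kg VSS/d

For a completely mixed reactor with recycle the Lawrence–McCarty relation gives S = K_s·(1 + k_d·θ_c) / [θ_c·(Y·k − k_d) − 1] = 51.8 × (1 + 0.0983 × 17.1) / [17.1 × (0.457 × 9.48 − 0.0983) − 1] = 138.9 / 71.40 = 1.945 mg/L.
Observed yield with endogenous decay: Y_obs = Y / (1 + k_d·θ_c) = 0.457 / (1 + 0.0983 × 17.1) = 0.457 / 2.681 = 0.1705 g VSS/g bCOD.
Mass of bCOD removed per day: Q(S₀ − S) = 1250 × 1438 g/m³ = 1798 kg/d.
Biomass produced: P_X = Y_obs·Q·ΔS = 0.1705 × 1798 ≈ 306.4 kg VSS/d.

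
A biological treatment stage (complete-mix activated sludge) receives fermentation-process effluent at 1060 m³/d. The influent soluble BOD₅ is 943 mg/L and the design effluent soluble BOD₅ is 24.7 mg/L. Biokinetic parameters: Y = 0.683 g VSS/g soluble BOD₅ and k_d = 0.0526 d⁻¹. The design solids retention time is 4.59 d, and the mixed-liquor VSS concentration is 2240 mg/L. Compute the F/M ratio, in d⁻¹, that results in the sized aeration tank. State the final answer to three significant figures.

F/M ≈ 0.407 d⁻¹

Rearranging the biomass balance for a CMAS with decay, V = Y·Q·ΔS·θ_c / [X·(1+k_d θ_c)] = 0.683 × 1060 × (943 − 24.7) × 4.59 / [2240 × (1 + 0.0526 × 4.59)] = 3.05×10^6 / 2781 = 1097 m³.
F/M = applied load / biomass = Q·S₀/(V·X) = 1060 × 943 / (1097 × 2240) = 0.4066 d⁻¹.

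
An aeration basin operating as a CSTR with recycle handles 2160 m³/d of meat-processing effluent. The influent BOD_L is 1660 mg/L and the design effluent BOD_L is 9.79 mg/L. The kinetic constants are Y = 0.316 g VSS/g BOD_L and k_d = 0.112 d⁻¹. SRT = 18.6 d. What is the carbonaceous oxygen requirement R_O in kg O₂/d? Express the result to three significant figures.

The observed yield is Y_obs = Y/(1 + k_d·θ_c) = 0.316 / (1 + 0.112 × 18.6) = 0.316 / 3.083 = 0.1025 g VSS per g BOD_L removed.
Substrate removed = Q·(S₀ − S) = 2160 m³/d × (1660 − 9.79) g/m³ = 3.56×10^6 g/d = 3564 kg/d.
Net sludge production P_X = 0.1025 × 3564 = 365.3 kg VSS/d.
R_O = Q·ΔS − 1.42 P_X = 3564 − 518.8 = 3046 kg O₂/d.

R_O ≈ 3050 kg O₂/d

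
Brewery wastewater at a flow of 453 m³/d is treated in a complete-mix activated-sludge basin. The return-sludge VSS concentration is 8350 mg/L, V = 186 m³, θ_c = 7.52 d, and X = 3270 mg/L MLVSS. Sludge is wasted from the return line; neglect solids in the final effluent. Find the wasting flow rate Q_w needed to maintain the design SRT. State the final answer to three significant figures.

Q_w ≈ 9.69 m³/d

Q_w = (V·X)/(θ_c X_r) = 186.0 × 3270 / (7.52 × 8350) = 9.686 m³/d.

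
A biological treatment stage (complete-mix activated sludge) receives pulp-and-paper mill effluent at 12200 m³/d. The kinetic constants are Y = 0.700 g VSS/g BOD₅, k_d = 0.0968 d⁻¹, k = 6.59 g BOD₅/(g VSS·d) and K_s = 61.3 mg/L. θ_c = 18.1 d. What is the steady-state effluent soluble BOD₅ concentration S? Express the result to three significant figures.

S ≈ 2.09 mg/L

From the Monod/SRT balance for a CMAS, S = K_s·(1+k_d θ_c)/[θ_c·(Y k − k_d) − 1] = 61.3 × (1 + 0.0968 × 18.1) / [18.1 × (0.700 × 6.59 − 0.0968) − 1] = 168.7 / 80.74 = 2.089 mg/L.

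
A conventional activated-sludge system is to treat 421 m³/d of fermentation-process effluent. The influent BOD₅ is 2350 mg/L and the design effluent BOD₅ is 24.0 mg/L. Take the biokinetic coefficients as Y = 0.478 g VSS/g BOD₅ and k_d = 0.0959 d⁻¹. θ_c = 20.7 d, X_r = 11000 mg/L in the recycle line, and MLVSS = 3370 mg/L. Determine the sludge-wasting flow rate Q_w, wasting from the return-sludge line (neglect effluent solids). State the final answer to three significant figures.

Q_w ≈ 14.3 m³/d

From the SRT design equation V = Y Q (S₀−S) θ_c / [X (1 + k_d θ_c)] = 0.478 × 421 × (2350 − 24.0) × 20.7 / [3370 × (1 + 0.0959 × 20.7)] = 9.69×10^6 / 10060 = 963.2 m³.
Q_w = (V·X)/(θ_c X_r) = 963.2 × 3370 / (20.7 × 11000) = 14.25 m³/d.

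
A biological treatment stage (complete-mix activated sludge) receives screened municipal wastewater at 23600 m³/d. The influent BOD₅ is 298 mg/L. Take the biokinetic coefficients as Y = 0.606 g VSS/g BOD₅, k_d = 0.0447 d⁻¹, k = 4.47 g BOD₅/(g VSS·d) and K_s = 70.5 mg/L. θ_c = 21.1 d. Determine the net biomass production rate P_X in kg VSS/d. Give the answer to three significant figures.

For a completely mixed reactor with recycle the Lawrence–McCarty relation gives S = K_s·(1 + k_d·θ_c) / [θ_c·(Y·k − k_d) − 1] = 70.5 × (1 + 0.0447 × 21.1) / [21.1 × (0.606 × 4.47 − 0.0447) − 1] = 137.0 / 55.21 = 2.481 mg/L.
Observed yield with endogenous decay: Y_obs = Y / (1 + k_d·θ_c) = 0.606 / (1 + 0.0447 × 21.1) = 0.606 / 1.943 = 0.3119 g VSS/g BOD₅.
Mass of BOD₅ removed per day: Q(S₀ − S) = 23600 × 295.5 g/m³ = 6974 kg/d.
Net biomass production P_X = Y_obs × Q·(S₀ − S) = 0.3119 × 6974 = 2175 kg VSS/d.

P_X ≈ 2180 kg VSS/d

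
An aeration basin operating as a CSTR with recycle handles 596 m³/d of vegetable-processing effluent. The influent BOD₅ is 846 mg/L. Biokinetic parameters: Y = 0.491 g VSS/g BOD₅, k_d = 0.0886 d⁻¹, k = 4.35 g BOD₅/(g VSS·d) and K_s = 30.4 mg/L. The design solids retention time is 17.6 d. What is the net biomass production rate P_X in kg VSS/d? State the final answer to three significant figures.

From the Monod/SRT balance for a CMAS, S = K_s·(1+k_d θ_c)/[θ_c·(Y k − k_d) − 1] = 30.4 × (1 + 0.0886 × 17.6) / [17.6 × (0.491 × 4.35 − 0.0886) − 1] = 77.80 / 35.03 = 2.221 mg/L.
Y_obs = Y / (1 + k_d θ_c) = 0.491 / (1 + 0.0886 × 17.6) = 0.491 / 2.559 = 0.1918.
Substrate removed = Q·(S₀ − S) = 596 m³/d × (846 − 2.22) g/m³ = 5.03×10^5 g/d = 502.9 kg/d.
Net biomass production P_X = Y_obs × Q·(S₀ − S) = 0.1918 × 502.9 = 96.48 kg VSS/d.

P_X ≈ 96.5 kg VSS/d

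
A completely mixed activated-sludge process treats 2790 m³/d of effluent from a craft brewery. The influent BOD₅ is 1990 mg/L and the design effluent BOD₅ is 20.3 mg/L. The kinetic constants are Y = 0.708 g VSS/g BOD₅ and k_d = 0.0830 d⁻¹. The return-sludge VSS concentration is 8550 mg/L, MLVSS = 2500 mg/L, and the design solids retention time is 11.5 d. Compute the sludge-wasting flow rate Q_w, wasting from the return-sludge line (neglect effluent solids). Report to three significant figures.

Rearranging the biomass balance for a CMAS with decay, V = Y·Q·ΔS·θ_c / [X·(1+k_d θ_c)] = 0.708 × 2790 × (1990 − 20.3) × 11.5 / [2500 × (1 + 0.0830 × 11.5)] = 4.47×10^7 / 4886 = 9157 m³.
Q_w = (V·X)/(θ_c X_r) = 9157 × 2500 / (11.5 × 8550) = 232.8 m³/d.

Q_w ≈ 233 m³/d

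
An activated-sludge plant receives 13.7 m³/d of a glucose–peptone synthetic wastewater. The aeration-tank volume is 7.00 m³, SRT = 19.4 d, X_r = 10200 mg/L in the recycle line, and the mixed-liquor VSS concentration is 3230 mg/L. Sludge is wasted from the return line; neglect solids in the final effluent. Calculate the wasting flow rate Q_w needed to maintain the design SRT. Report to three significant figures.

Q_w ≈ 0.114 m³/d

Wasting from the return line (neglecting effluent solids): Q_w = V·X / (θ_c·X_r) = 7.000 × 3230 / (19.4 × 10200) = 0.1143 m³/d.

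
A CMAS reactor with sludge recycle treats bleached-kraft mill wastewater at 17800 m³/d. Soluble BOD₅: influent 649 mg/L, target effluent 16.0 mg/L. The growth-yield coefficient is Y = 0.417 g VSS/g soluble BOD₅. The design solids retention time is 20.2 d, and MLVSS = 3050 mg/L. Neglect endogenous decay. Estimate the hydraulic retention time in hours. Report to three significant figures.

V·X = Y·Q·ΔS·θ_c gives V = 0.417 × 17800 × (649 − 16.0) × 20.2 / 3050 = 31118 m³.
τ = V/Q = 31118/17800 = 1.748 d, or 41.96 h.

τ ≈ 42.0 h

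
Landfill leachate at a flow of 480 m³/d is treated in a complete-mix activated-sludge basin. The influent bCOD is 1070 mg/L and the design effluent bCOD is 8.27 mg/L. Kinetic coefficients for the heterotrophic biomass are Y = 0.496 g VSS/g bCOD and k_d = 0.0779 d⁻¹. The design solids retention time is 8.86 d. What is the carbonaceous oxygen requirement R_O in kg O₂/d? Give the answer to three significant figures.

Correct the yield for decay: Y_obs = Y/(1 + k_d θ_c) = 0.496 / (1 + 0.0779 × 8.86) = 0.496 / 1.690 = 0.2935.
Mass of bCOD removed per day: Q(S₀ − S) = 480 × 1062 g/m³ = 509.6 kg/d.
P_X = Y_obs·Q·(S₀ − S) = 0.2935 × 509.6 = 149.6 kg VSS/d.
R_O = Q·(S₀ − S) − 1.42·P_X = 509.6 − 1.42 × 149.6 = 297.3 kg O₂/d.

R_O ≈ 297 kg O₂/d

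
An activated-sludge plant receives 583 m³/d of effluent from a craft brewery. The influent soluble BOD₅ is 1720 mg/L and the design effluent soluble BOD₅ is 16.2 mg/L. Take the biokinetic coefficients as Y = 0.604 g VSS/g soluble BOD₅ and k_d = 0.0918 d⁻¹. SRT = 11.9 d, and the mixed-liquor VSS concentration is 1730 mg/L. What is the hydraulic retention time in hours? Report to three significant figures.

Steady-state biomass mass balance: V·X·(1 + k_d·θ_c) = Y·Q·(S₀ − S)·θ_c, so V = 0.604 × 583 × (1720 − 16.2) × 11.9 / [1730 × (1 + 0.0918 × 11.9)] = 7.14×10^6 / 3620 = 1972 m³.
Hydraulic retention time τ = V/Q = 1972 / 583 = 3.383 d = 81.19 h.

τ ≈ 81.2 h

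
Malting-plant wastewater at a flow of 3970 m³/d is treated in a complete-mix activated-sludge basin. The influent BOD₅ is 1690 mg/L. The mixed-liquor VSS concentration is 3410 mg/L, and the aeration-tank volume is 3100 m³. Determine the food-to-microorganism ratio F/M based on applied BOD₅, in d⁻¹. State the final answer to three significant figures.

F/M = Q·S₀ / (V·X) = 3970 × 1690 / (3100 × 3410) = 0.6347 g BOD₅·(g VSS·d)⁻¹.

F/M ≈ 0.635 d⁻¹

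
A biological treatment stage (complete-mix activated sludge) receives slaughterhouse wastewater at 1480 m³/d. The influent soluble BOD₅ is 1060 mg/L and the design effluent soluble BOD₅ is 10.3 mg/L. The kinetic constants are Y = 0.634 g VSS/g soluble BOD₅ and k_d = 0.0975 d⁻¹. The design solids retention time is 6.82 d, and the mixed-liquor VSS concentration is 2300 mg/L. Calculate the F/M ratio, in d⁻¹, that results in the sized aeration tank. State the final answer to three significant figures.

F/M ≈ 0.389 d⁻¹

Rearranging the biomass balance for a CMAS with decay, V = Y·Q·ΔS·θ_c / [X·(1+k_d θ_c)] = 0.634 × 1480 × (1060 − 10.3) × 6.82 / [2300 × (1 + 0.0975 × 6.82)] = 6.72×10^6 / 3829 = 1754 m³.
F/M = Q·S₀ / (V·X) = 1480 × 1060 / (1754 × 2300) = 0.3888 g soluble BOD₅·(g VSS·d)⁻¹.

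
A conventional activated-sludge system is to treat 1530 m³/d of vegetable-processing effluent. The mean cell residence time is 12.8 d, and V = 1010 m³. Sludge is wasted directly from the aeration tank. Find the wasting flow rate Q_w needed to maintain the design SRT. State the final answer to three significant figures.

Q_w ≈ 78.9 m³/d

Wasting from the aeration tank: Q_w = V / θ_c = 1010 / 12.8 = 78.91 m³/d.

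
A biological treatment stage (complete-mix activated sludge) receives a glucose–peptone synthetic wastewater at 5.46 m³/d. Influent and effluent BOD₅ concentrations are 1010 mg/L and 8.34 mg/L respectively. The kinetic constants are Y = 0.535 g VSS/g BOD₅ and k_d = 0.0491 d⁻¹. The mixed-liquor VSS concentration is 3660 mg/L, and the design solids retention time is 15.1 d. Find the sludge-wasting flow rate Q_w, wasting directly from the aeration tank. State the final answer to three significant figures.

Q_w ≈ 0.459 m³/d

Rearranging the biomass balance for a CMAS with decay, V = Y·Q·ΔS·θ_c / [X·(1+k_d θ_c)] = 0.535 × 5.46 × (1010 − 8.34) × 15.1 / [3660 × (1 + 0.0491 × 15.1)] = 4.42×10^4 / 6374 = 6.932 m³.
Wasting from the aeration tank: Q_w = V / θ_c = 6.932 / 15.1 = 0.4591 m³/d.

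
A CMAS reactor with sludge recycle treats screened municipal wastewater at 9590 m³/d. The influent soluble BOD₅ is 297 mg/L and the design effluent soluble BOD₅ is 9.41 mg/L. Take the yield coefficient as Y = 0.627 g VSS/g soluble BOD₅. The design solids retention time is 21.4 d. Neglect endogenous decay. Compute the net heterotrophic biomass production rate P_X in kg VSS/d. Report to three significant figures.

No decay correction is needed, so Y_obs = Y = 0.627.
Mass of soluble BOD₅ removed per day: Q(S₀ − S) = 9590 × 287.6 g/m³ = 2758 kg/d.
Biomass produced: P_X = Y_obs·Q·ΔS = 0.6270 × 2758 ≈ 1729 kg VSS/d.

P_X ≈ 1730 kg VSS/d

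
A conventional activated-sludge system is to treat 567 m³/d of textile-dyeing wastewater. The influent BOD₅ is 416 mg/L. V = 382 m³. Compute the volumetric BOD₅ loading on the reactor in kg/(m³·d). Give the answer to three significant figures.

Volumetric loading L_v = Q·S₀ / V = 567 × 416 g/m³ / 382.0 m³ = 617.5 g/(m³·d) = 0.6175 kg BOD₅/(m³·d).

L_v ≈ 0.617 kg BOD₅/(m³·d)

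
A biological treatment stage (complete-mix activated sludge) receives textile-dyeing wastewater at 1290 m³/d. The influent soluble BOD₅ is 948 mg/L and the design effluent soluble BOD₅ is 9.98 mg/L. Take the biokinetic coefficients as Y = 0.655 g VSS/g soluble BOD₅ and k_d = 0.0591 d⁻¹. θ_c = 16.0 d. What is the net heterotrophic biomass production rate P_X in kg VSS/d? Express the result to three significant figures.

Correct the yield for decay: Y_obs = Y/(1 + k_d θ_c) = 0.655 / (1 + 0.0591 × 16.0) = 0.655 / 1.946 = 0.3367.
Substrate removed = Q·(S₀ − S) = 1290 m³/d × (948 − 9.98) g/m³ = 1.21×10^6 g/d = 1210 kg/d.
Biomass produced: P_X = Y_obs·Q·ΔS = 0.3367 × 1210 ≈ 407.4 kg VSS/d.

P_X ≈ 407 kg VSS/d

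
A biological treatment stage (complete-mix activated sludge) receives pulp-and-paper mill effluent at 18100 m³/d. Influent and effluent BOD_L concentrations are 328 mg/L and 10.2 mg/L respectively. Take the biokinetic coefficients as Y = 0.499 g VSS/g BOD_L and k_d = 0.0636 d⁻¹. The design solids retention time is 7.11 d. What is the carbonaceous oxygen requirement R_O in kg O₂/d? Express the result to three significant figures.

R_O ≈ 2950 kg O₂/d

Observed yield with endogenous decay: Y_obs = Y / (1 + k_d·θ_c) = 0.499 / (1 + 0.0636 × 7.11) = 0.499 / 1.452 = 0.3436 g VSS/g BOD_L.
ΔS = 328 − 10.2 = 317.8 mg/L, so the substrate removal rate is 18100 × 317.8/1000 = 5752 kg BOD_L/d.
Net sludge production P_X = 0.3436 × 5752 = 1977 kg VSS/d.
Carbonaceous O₂ demand = substrate oxidised − cell-mass equivalent = 5752 − 1.42 × 1977 = 2945 kg O₂/d.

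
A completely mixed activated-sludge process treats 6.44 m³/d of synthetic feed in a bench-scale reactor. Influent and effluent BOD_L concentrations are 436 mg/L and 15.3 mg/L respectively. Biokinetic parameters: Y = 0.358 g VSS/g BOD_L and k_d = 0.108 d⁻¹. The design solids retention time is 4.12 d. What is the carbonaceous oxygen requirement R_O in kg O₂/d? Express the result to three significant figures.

R_O ≈ 1.76 kg O₂/d

Y_obs = Y / (1 + k_d θ_c) = 0.358 / (1 + 0.108 × 4.12) = 0.358 / 1.445 = 0.2478.
Q·(S₀ − S) = 6.44 × (436 − 15.3) × 10⁻³ = 2.709 kg/d removed.
P_X = Y_obs·Q·(S₀ − S) = 0.2478 × 2.709 = 0.6713 kg VSS/d.
R_O = Q·ΔS − 1.42 P_X = 2.709 − 0.9532 = 1.756 kg O₂/d.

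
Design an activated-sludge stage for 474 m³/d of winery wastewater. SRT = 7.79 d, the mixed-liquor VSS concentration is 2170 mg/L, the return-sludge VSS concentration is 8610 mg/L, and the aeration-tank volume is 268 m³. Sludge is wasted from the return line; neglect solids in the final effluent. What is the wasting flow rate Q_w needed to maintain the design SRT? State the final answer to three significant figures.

θ_c = V·X/(Q_w·X_r) when wasting from the recycle, so Q_w = V·X/(θ_c·X_r) = 268.0 × 2170 / (7.79 × 8610) = 8.671 m³/d.

Q_w ≈ 8.67 m³/d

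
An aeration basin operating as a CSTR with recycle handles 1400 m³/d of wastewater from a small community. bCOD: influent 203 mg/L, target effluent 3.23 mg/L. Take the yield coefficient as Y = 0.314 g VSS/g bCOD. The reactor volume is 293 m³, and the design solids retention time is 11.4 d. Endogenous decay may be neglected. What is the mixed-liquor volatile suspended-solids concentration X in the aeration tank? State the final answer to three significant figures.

X ≈ 3420 mg/L

X = Y·Q·ΔS·θ_c / V = 0.314 × 1400 × (203 − 3.23) × 11.4 / 293 = 3417 mg/L.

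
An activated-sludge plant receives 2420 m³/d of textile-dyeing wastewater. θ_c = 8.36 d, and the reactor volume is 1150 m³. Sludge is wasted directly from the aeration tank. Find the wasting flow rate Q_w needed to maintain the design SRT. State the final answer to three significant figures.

With mixed-liquor wasting, θ_c = V/Q_w, so Q_w = V/θ_c = 1150/8.36 = 137.6 m³/d.

Q_w ≈ 138 m³/d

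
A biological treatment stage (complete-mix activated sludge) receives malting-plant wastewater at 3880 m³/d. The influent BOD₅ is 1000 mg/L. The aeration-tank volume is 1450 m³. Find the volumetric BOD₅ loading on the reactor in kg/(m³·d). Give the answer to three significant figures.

L_v = Q S₀ / V = 3880 × 1000 × 10⁻³ / 1450 = 2.676 kg/(m³·d).

L_v ≈ 2.68 kg BOD₅/(m³·d)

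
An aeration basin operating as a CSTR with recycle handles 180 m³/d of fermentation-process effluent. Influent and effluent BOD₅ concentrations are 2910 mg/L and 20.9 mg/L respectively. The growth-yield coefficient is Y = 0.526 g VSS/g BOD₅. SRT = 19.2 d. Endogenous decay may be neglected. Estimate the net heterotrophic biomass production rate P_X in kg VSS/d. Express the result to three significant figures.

P_X ≈ 274 kg VSS/d

No decay correction is needed, so Y_obs = Y = 0.526.
Mass of BOD₅ removed per day: Q(S₀ − S) = 180 × 2889 g/m³ = 520.0 kg/d.
P_X = Y_obs · Q(S₀ − S) = 0.5260 × 520.0 = 273.5 kg VSS/d.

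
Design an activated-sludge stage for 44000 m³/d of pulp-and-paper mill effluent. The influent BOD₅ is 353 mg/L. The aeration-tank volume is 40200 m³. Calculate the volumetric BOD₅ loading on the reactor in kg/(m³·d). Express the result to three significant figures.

Volumetric loading L_v = Q·S₀ / V = 44000 × 353 g/m³ / 40200 m³ = 386.4 g/(m³·d) = 0.3864 kg BOD₅/(m³·d).

L_v ≈ 0.386 kg BOD₅/(m³·d)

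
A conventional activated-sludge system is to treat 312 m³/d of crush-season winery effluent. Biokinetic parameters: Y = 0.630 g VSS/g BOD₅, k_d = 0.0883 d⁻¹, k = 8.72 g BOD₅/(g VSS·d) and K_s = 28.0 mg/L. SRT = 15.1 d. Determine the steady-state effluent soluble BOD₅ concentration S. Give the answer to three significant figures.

Effluent substrate depends only on kinetics and SRT: S = K_s(1 + k_d θ_c) / [θ_c(Yk − k_d) − 1] = 28.0 × (1 + 0.0883 × 15.1) / [15.1 × (0.630 × 8.72 − 0.0883) − 1] = 65.33 / 80.62 = 0.8104 mg/L.

S ≈ 0.810 mg/L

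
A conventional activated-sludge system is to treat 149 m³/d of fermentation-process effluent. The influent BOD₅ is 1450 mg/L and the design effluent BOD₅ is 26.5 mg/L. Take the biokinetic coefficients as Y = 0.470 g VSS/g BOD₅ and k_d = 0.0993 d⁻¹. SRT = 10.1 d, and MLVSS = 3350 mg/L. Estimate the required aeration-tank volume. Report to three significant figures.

V ≈ 150 m³

Rearranging the biomass balance for a CMAS with decay, V = Y·Q·ΔS·θ_c / [X·(1+k_d θ_c)] = 0.470 × 149 × (1450 − 26.5) × 10.1 / [3350 × (1 + 0.0993 × 10.1)] = 1.01×10^6 / 6710 = 150.1 m³.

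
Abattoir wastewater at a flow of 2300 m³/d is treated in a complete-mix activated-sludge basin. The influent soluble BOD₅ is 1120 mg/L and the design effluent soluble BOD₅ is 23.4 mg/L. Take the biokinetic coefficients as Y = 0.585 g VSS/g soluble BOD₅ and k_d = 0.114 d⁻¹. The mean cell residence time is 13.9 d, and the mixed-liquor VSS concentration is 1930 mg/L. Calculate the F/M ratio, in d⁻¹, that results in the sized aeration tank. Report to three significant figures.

Steady-state biomass mass balance: V·X·(1 + k_d·θ_c) = Y·Q·(S₀ − S)·θ_c, so V = 0.585 × 2300 × (1120 − 23.4) × 13.9 / [1930 × (1 + 0.114 × 13.9)] = 2.05×10^7 / 4988 = 4111 m³.
Food-to-microorganism ratio F/M = Q S₀ / (V X) = 2300 × 1120 / (4111 × 1930) = 0.3246 d⁻¹.

F/M ≈ 0.325 d⁻¹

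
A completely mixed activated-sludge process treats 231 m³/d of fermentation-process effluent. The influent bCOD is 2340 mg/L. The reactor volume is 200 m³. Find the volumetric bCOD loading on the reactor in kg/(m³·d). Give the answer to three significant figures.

L_v ≈ 2.70 kg bCOD/(m³·d)

Volumetric loading L_v = Q·S₀ / V = 231 × 2340 g/m³ / 200.0 m³ = 2703 g/(m³·d) = 2.703 kg bCOD/(m³·d).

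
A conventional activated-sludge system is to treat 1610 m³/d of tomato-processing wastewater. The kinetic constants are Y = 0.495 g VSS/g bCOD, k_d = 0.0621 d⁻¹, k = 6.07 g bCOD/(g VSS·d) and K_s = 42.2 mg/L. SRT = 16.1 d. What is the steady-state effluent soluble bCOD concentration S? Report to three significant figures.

S ≈ 1.82 mg/L

Effluent substrate depends only on kinetics and SRT: S = K_s(1 + k_d θ_c) / [θ_c(Yk − k_d) − 1] = 42.2 × (1 + 0.0621 × 16.1) / [16.1 × (0.495 × 6.07 − 0.0621) − 1] = 84.39 / 46.38 = 1.820 mg/L.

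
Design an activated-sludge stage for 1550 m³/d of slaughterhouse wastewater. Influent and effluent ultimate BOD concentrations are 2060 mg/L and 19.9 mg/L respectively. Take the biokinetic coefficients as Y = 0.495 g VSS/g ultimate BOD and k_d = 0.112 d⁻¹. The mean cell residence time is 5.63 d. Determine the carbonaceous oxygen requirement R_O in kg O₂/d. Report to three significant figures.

Correct the yield for decay: Y_obs = Y/(1 + k_d θ_c) = 0.495 / (1 + 0.112 × 5.63) = 0.495 / 1.631 = 0.3036.
Substrate removed = Q·(S₀ − S) = 1550 m³/d × (2060 − 19.9) g/m³ = 3.16×10^6 g/d = 3162 kg/d.
Biomass synthesised: P_X = Y_obs × 3162 = 960.0 kg VSS/d.
R_O = Q·(S₀ − S) − 1.42·P_X = 3162 − 1.42 × 960.0 = 1799 kg O₂/d.

R_O ≈ 1800 kg O₂/d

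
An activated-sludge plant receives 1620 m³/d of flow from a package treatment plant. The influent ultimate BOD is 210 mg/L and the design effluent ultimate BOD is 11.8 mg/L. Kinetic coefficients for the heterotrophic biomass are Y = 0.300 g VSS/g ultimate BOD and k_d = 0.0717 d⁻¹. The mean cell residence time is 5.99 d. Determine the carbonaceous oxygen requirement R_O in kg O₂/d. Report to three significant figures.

R_O ≈ 225 kg O₂/d

Correct the yield for decay: Y_obs = Y/(1 + k_d θ_c) = 0.300 / (1 + 0.0717 × 5.99) = 0.300 / 1.429 = 0.2099.
ΔS = 210 − 11.8 = 198.2 mg/L, so the substrate removal rate is 1620 × 198.2/1000 = 321.1 kg ultimate BOD/d.
Biomass synthesised: P_X = Y_obs × 321.1 = 67.38 kg VSS/d.
Carbonaceous O₂ demand = substrate oxidised − cell-mass equivalent = 321.1 − 1.42 × 67.38 = 225.4 kg O₂/d.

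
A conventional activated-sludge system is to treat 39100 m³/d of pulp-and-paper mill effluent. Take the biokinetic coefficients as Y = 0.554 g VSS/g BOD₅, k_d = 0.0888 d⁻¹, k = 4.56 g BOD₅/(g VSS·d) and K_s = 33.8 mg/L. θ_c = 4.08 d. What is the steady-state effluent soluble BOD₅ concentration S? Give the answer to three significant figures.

From the Monod/SRT balance for a CMAS, S = K_s·(1+k_d θ_c)/[θ_c·(Y k − k_d) − 1] = 33.8 × (1 + 0.0888 × 4.08) / [4.08 × (0.554 × 4.56 − 0.0888) − 1] = 46.05 / 8.945 = 5.148 mg/L.

S ≈ 5.15 mg/L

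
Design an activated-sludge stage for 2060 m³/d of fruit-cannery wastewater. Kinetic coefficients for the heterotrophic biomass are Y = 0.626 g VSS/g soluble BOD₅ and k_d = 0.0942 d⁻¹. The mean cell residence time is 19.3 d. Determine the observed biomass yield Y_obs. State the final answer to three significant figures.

Y_obs = Y / (1 + k_d θ_c) = 0.626 / (1 + 0.0942 × 19.3) = 0.626 / 2.818 = 0.2221.

Y_obs ≈ 0.222 g VSS/g soluble BOD₅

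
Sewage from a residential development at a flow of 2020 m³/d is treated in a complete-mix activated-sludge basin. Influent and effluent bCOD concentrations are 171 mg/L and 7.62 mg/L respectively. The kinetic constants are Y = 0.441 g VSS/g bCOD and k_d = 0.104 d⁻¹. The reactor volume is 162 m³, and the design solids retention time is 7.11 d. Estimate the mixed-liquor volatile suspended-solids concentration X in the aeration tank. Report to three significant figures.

X ≈ 3670 mg/L

X = Y·Q·ΔS·θ_c / [V·(1 + k_d θ_c)] = 0.441 × 2020 × (171 − 7.62) × 7.11 / [162 × (1 + 0.104 × 7.11)] = 3672 mg/L.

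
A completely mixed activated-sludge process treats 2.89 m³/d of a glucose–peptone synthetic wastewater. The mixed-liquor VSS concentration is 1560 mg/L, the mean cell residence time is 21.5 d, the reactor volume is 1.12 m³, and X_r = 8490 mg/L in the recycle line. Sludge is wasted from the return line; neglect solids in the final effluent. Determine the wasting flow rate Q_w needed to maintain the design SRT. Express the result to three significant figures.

Q_w ≈ 0.00957 m³/d

Wasting from the return line (neglecting effluent solids): Q_w = V·X / (θ_c·X_r) = 1.120 × 1560 / (21.5 × 8490) = 0.009572 m³/d.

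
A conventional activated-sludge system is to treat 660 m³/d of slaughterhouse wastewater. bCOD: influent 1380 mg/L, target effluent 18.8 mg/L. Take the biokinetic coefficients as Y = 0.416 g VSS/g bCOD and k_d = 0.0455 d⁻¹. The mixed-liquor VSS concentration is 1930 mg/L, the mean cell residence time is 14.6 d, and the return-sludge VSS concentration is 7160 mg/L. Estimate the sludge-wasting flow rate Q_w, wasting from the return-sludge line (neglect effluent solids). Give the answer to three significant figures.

Steady-state biomass mass balance: V·X·(1 + k_d·θ_c) = Y·Q·(S₀ − S)·θ_c, so V = 0.416 × 660 × (1380 − 18.8) × 14.6 / [1930 × (1 + 0.0455 × 14.6)] = 5.46×10^6 / 3212 = 1699 m³.
θ_c = V·X/(Q_w·X_r) when wasting from the recycle, so Q_w = V·X/(θ_c·X_r) = 1699 × 1930 / (14.6 × 7160) = 31.36 m³/d.

Q_w ≈ 31.4 m³/d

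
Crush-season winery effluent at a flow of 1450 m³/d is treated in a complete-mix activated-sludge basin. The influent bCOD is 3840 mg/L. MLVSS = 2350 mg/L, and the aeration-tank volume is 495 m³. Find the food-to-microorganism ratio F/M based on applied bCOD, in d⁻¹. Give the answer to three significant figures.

Food-to-microorganism ratio F/M = Q S₀ / (V X) = 1450 × 3840 / (495.0 × 2350) = 4.787 d⁻¹.

F/M ≈ 4.79 d⁻¹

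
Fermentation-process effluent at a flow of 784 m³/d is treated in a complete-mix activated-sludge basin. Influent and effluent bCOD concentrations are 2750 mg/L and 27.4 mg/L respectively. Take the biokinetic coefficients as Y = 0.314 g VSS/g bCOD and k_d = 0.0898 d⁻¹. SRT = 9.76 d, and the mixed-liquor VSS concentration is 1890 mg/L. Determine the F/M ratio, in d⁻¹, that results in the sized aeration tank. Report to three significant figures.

F/M ≈ 0.618 d⁻¹

From the SRT design equation V = Y Q (S₀−S) θ_c / [X (1 + k_d θ_c)] = 0.314 × 784 × (2750 − 27.4) × 9.76 / [1890 × (1 + 0.0898 × 9.76)] = 6.54×10^6 / 3546 = 1845 m³.
Food-to-microorganism ratio F/M = Q S₀ / (V X) = 784 × 2750 / (1845 × 1890) = 0.6185 d⁻¹.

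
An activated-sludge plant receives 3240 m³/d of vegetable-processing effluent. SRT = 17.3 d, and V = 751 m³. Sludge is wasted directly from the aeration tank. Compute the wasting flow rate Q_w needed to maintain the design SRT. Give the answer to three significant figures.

Q_w ≈ 43.4 m³/d

With mixed-liquor wasting, θ_c = V/Q_w, so Q_w = V/θ_c = 751.0/17.3 = 43.41 m³/d.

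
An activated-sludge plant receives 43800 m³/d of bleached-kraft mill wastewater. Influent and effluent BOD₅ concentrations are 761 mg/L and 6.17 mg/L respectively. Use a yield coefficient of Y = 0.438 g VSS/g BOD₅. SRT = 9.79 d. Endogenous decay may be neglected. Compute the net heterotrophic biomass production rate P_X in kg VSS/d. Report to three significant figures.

P_X ≈ 14500 kg VSS/d

Since k_d ≈ 0, Y_obs = Y = 0.438 g VSS/g BOD₅.
Mass of BOD₅ removed per day: Q(S₀ − S) = 43800 × 754.8 g/m³ = 33062 kg/d.
P_X = Y_obs · Q(S₀ − S) = 0.4380 × 33062 = 14481 kg VSS/d.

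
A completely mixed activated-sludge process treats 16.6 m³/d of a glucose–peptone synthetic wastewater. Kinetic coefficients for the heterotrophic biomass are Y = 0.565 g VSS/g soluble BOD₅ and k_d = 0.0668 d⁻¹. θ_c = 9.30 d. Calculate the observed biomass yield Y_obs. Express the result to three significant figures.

Y_obs ≈ 0.348 g VSS/g soluble BOD₅

Observed yield with endogenous decay: Y_obs = Y / (1 + k_d·θ_c) = 0.565 / (1 + 0.0668 × 9.30) = 0.565 / 1.621 = 0.3485 g VSS/g soluble BOD₅.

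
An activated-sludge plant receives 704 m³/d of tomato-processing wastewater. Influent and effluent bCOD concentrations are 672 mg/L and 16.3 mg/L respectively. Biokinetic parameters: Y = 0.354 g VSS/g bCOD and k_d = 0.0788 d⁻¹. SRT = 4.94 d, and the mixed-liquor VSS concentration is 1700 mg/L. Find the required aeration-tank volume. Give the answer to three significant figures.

V ≈ 342 m³

From the SRT design equation V = Y Q (S₀−S) θ_c / [X (1 + k_d θ_c)] = 0.354 × 704 × (672 − 16.3) × 4.94 / [1700 × (1 + 0.0788 × 4.94)] = 8.07×10^5 / 2362 = 341.8 m³.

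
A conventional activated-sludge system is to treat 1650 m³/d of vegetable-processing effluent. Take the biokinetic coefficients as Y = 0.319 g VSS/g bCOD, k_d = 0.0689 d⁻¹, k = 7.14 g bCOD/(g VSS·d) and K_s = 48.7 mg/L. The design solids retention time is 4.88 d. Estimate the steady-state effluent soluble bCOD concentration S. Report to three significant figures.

From the Monod/SRT balance for a CMAS, S = K_s·(1+k_d θ_c)/[θ_c·(Y k − k_d) − 1] = 48.7 × (1 + 0.0689 × 4.88) / [4.88 × (0.319 × 7.14 − 0.0689) − 1] = 65.07 / 9.779 = 6.655 mg/L.

S ≈ 6.65 mg/L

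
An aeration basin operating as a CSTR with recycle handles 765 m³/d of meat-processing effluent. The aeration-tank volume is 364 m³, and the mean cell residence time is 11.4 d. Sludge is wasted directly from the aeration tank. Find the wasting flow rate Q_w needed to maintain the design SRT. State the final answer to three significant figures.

With mixed-liquor wasting, θ_c = V/Q_w, so Q_w = V/θ_c = 364.0/11.4 = 31.93 m³/d.

Q_w ≈ 31.9 m³/d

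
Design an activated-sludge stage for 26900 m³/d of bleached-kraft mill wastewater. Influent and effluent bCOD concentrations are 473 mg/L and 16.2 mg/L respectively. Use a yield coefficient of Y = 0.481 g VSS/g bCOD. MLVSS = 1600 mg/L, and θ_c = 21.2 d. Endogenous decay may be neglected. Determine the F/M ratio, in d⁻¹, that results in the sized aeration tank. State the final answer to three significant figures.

F/M ≈ 0.102 d⁻¹

V·X = Y·Q·ΔS·θ_c gives V = 0.481 × 26900 × (473 − 16.2) × 21.2 / 1600 = 78314 m³.
F/M = Q·S₀ / (V·X) = 26900 × 473 / (78314 × 1600) = 0.1015 g bCOD·(g VSS·d)⁻¹.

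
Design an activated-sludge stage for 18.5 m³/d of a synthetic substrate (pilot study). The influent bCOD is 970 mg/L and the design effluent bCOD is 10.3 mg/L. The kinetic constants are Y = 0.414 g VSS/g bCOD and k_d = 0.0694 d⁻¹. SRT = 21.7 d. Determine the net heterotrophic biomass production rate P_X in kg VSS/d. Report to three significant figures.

P_X ≈ 2.93 kg VSS/d

Y_obs = Y / (1 + k_d θ_c) = 0.414 / (1 + 0.0694 × 21.7) = 0.414 / 2.506 = 0.1652.
Mass of bCOD removed per day: Q(S₀ − S) = 18.5 × 959.7 g/m³ = 17.75 kg/d.
Net biomass production P_X = Y_obs × Q·(S₀ − S) = 0.1652 × 17.75 = 2.933 kg VSS/d.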